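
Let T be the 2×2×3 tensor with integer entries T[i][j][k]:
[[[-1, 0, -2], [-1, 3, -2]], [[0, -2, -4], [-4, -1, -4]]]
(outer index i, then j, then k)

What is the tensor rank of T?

3

Lower bound: the mode-3 unfolding of T (rows indexed by k, columns by (i,j) = (0,0), (0,1), (1,0), (1,1)) is [[-1, -1, 0, -4], [0, 3, -2, -1], [-2, -2, -4, -4]].
There the 3×3 minor on rows k ∈ {0, 1, 2}, columns (i,j) ∈ {(0,0), (0,1), (1,0)} is det [[-1, -1, 0], [0, 3, -2], [-2, -2, -4]] = 12 ≠ 0, so this unfolding has rank ≥ 3; CP rank is at least every unfolding rank, so rank(T) ≥ 3. (Unfolding ranks only ever bound the CP rank from below — rank(T) can be strictly larger than all of them — so the matching upper bound has to come from an explicit 3-term decomposition.)
Upper bound: T is a sum of 3 rank-1 terms, T = [1, -1] ⊗ [0, 1] ⊗ [2, 1, 0] + [1, 1] ⊗ [1, 2] ⊗ [-2, 2, 0] + [1, 2] ⊗ [1, 1] ⊗ [1, -2, -2] (one valid choice — decompositions are not unique — normalised so each a, b is primitive with positive first nonzero entry; check it by expanding all entries), so rank(T) ≤ 3.
These bounds meet, so rank(T) = 3.
Check entry T[0,0,0] = -1: (1)·(0)·(2) + (1)·(1)·(-2) + (1)·(1)·(1) = -1.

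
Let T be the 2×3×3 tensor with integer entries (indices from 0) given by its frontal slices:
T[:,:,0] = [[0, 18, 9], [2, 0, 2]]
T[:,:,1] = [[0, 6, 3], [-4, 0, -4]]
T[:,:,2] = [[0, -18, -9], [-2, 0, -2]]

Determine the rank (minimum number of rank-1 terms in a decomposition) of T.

Lower bound: the mode-2 unfolding of T (rows indexed by j, columns by (i,k) = (0,0), (0,1), (0,2), (1,0), (1,1), (1,2)) is [[0, 0, 0, 2, -4, -2], [18, 6, -18, 0, 0, 0], [9, 3, -9, 2, -4, -2]].
There the 2×2 minor on rows j ∈ {0, 1}, columns (i,k) ∈ {(0,0), (1,0)} is det [[0, 2], [18, 0]] = -36 ≠ 0, so this unfolding has rank ≥ 2; CP rank is at least every unfolding rank, so rank(T) ≥ 2. (This is only a lower bound: in general the CP rank may exceed every unfolding rank, so we still need to exhibit 2 rank-1 terms summing to T.)
Upper bound — finding two terms. Write S_k = T[:,:,k] for the frontal slices: S₀ = [[0, 18, 9], [2, 0, 2]], S₁ = [[0, 6, 3], [-4, 0, -4]], S₂ = [[0, -18, -9], [-2, 0, -2]].
If T = a₁ ⊗ b₁ ⊗ c₁ + a₂ ⊗ b₂ ⊗ c₂ then each S_k = c₁[k]·a₁b₁ᵀ + c₂[k]·a₂b₂ᵀ. S₀ and S₁ are linearly independent, so a₁b₁ᵀ and a₂b₂ᵀ must span the same plane of matrices: they are the rank-1 matrices of the form x·S₀ + y·S₁.
The 2×2 minor of x·S₀ + y·S₁ on rows {0,1}, columns {0,1} is −36·x² + 60·xy + 24·y² = (-12)·(x − 2·y)(3·x + y), vanishing at (x:y) = (2:1) and (1:-3).
M₁ = 2·S₀ + S₁ = [[0, 42, 21], [0, 0, 0]] = 21·(1, 0)(0, 2, 1)ᵀ and M₂ = S₀ − 3·S₁ = [[0, 0, 0], [14, 0, 14]] = 14·(0, 1)(1, 0, 1)ᵀ, so take a₁ = (1, 0), b₁ = (0, 2, 1), a₂ = (0, 1), b₂ = (1, 0, 1).
Each slice is an integer combination of E₁ = a₁b₁ᵀ and E₂ = a₂b₂ᵀ: S₀ = 9·E₁ + 2·E₂, S₁ = 3·E₁ − 4·E₂, S₂ = −9·E₁ − 2·E₂; reading off coefficients, c₁ = (9, 3, -9) and c₂ = (2, -4, -2).
Hence T = (1, 0) ⊗ (0, 2, 1) ⊗ (9, 3, -9) + (0, 1) ⊗ (1, 0, 1) ⊗ (2, -4, -2), so rank(T) ≤ 2.
These bounds meet, so rank(T) = 2.

2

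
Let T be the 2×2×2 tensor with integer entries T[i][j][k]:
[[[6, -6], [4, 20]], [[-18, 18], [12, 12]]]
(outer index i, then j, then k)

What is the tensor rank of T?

Lower bound: the mode-2 unfolding of T (rows indexed by j, columns by (i,k) = (0,0), (0,1), (1,0), (1,1)) is [[6, -6, -18, 18], [4, 20, 12, 12]].
There the 2×2 minor on rows j ∈ {0, 1}, columns (i,k) ∈ {(0,0), (0,1)} is det [[6, -6], [4, 20]] = 144 ≠ 0, so this unfolding has rank ≥ 2; CP rank is at least every unfolding rank, so rank(T) ≥ 2. (Unfolding ranks only ever bound the CP rank from below — rank(T) can be strictly larger than all of them — so the matching upper bound has to come from an explicit 2-term decomposition.)
Upper bound — finding two terms. Write S_k = T[:,:,k] for the frontal slices: S₀ = [[6, 4], [-18, 12]], S₁ = [[-6, 20], [18, 12]].
If T = a₁ (x) b₁ (x) c₁ + a₂ (x) b₂ (x) c₂ then each S_k = c₁[k]·a₁b₁ᵀ + c₂[k]·a₂b₂ᵀ. S₀ and S₁ are linearly independent, so a₁b₁ᵀ and a₂b₂ᵀ must span the same plane of matrices: they are the rank-1 matrices of the form x·S₀ + y·S₁.
det(x·S₀ + y·S₁) is 144·x² + 288·xy − 432·y² = 144·(x + 3·y)(x − y), vanishing at (x:y) = (3:-1) and (1:1).
M₁ = 3·S₀ − S₁ = [[24, -8], [-72, 24]] = 8·[1, -3][3, -1]ᵀ and M₂ = S₀ + S₁ = [[0, 24], [0, 24]] = 24·[1, 1][0, 1]ᵀ, so take a₁ = [1, -3], b₁ = [3, -1], a₂ = [1, 1], b₂ = [0, 1].
Each slice is an integer combination of E₁ = a₁b₁ᵀ and E₂ = a₂b₂ᵀ: S₀ = 2·E₁ + 6·E₂, S₁ = −2·E₁ + 18·E₂; reading off coefficients, c₁ = [2, -2] and c₂ = [6, 18].
Hence T = [1, -3] (x) [3, -1] (x) [2, -2] + [1, 1] (x) [0, 1] (x) [6, 18], so rank(T) ≤ 2.
These bounds meet, so rank(T) = 2.
Check entry T[1,1,1] = 12: (-3)·(-1)·(-2) + (1)·(1)·(18) = 12.

2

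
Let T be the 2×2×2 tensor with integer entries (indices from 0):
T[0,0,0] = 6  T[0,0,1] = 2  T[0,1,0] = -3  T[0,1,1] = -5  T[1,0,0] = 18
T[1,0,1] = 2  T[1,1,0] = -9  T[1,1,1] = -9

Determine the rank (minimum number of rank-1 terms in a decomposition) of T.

Lower bound: in the mode-3 unfolding of T (rows indexed by k, columns by (i,j)) the 2×2 minor on rows k ∈ {0, 1}, columns (i,j) ∈ {(0,0), (0,1)} is det [[6, -3], [2, -5]] = -24 ≠ 0, so that unfolding has rank ≥ 2 and hence rank(T) ≥ 2 (CP rank is at least every unfolding rank, though it can be larger).
Upper bound: with S_k = T[:,:,k], the two rank-1 terms a₁b₁ᵀ, a₂b₂ᵀ are the rank-1 members of the pencil x·S₀ + y·S₁.
det(x·S₀ + y·S₁) is 24·xy − 8·y² = 8·(3·x − y)(y), vanishing at (x:y) = (1:3) and (1:0).
M₁ = S₀ + 3·S₁ = [[12, -18], [24, -36]] = 6·(1, 2)(2, -3)ᵀ and M₂ = S₀ = [[6, -3], [18, -9]] = 3·(1, 3)(2, -1)ᵀ, so take a₁ = (1, 2), b₁ = (2, -3), a₂ = (1, 3), b₂ = (2, -1).
Each slice is an integer combination of E₁ = a₁b₁ᵀ and E₂ = a₂b₂ᵀ: S₀ = 3·E₂, S₁ = 2·E₁ − E₂; reading off coefficients, c₁ = (0, 2) and c₂ = (3, -1).
Hence T = (1, 2) ⊗ (2, -3) ⊗ (0, 2) + (1, 3) ⊗ (2, -1) ⊗ (3, -1), so rank(T) ≤ 2.
These bounds meet, so rank(T) = 2.

2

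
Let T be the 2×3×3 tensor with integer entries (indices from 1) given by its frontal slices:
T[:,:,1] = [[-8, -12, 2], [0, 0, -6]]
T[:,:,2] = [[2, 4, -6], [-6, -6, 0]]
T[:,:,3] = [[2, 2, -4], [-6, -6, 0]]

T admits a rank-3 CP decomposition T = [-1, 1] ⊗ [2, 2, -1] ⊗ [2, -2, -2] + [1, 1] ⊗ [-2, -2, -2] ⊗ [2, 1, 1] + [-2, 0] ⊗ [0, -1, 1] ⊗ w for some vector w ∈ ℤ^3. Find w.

Subtract the known terms from T to get the rank-1 residual R = [-2, 0] ⊗ [0, -1, 1] ⊗ w, so R[i,j,k] = a[i]·b[j]·w[k]. Pick indices with nonzero a[1]·b[2] = (-2)·(-1) = 2. Only the fibre through (1,2,·) is needed: R[1,2,:] = T[1,2,:] − Σₗ aₗ[1]bₗ[2]cₗ = [-12, 4, 2] − (-1)·(2)·[2, -2, -2] − (1)·(-2)·[2, 1, 1] = [-4, 2, 0]. Then w[k] = R[1,2,k] / 2 for each k, giving w = [-4, 2, 0] / 2 = [-2, 1, 0].

w = [-2, 1, 0]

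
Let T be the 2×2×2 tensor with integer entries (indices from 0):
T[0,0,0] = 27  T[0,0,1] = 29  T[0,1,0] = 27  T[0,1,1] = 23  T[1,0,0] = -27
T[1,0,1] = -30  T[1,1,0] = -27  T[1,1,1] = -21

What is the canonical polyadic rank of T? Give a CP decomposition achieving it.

Lower bound: the mode-2 unfolding of T (rows indexed by j, columns by (i,k) = (0,0), (0,1), (1,0), (1,1)) is [[27, 29, -27, -30], [27, 23, -27, -21]].
There the 2×2 minor on rows j ∈ {0, 1}, columns (i,k) ∈ {(0,0), (0,1)} is det [[27, 29], [27, 23]] = -162 ≠ 0, so this unfolding has rank ≥ 2; CP rank is at least every unfolding rank, so rank(T) ≥ 2. (Flattening ranks never certify an upper bound on CP rank; for that we must actually write T with 2 rank-1 terms.)
Upper bound — finding two terms. Write S_k = T[:,:,k] for the frontal slices: S₀ = [[27, 27], [-27, -27]], S₁ = [[29, 23], [-30, -21]].
If T = a₁ ⊗ b₁ ⊗ c₁ + a₂ ⊗ b₂ ⊗ c₂ then each S_k = c₁[k]·a₁b₁ᵀ + c₂[k]·a₂b₂ᵀ. S₀ and S₁ are linearly independent, so a₁b₁ᵀ and a₂b₂ᵀ must span the same plane of matrices: they are the rank-1 matrices of the form x·S₀ + y·S₁.
det(x·S₀ + y·S₁) is 81·xy + 81·y² = 81·(y)(x + y), vanishing at (x:y) = (1:0) and (1:-1).
M₁ = S₀ = [[27, 27], [-27, -27]] = 27·[1, -1][1, 1]ᵀ and M₂ = S₀ − S₁ = [[-2, 4], [3, -6]] = −[2, -3][1, -2]ᵀ, so take a₁ = [1, -1], b₁ = [1, 1], a₂ = [2, -3], b₂ = [1, -2].
Each slice is an integer combination of E₁ = a₁b₁ᵀ and E₂ = a₂b₂ᵀ: S₀ = 27·E₁, S₁ = 27·E₁ + E₂; reading off coefficients, c₁ = [27, 27] and c₂ = [0, 1].
Hence T = [1, -1] ⊗ [1, 1] ⊗ [27, 27] + [2, -3] ⊗ [1, -2] ⊗ [0, 1], so rank(T) ≤ 2.
These bounds meet, so rank(T) = 2.

rank(T) = 2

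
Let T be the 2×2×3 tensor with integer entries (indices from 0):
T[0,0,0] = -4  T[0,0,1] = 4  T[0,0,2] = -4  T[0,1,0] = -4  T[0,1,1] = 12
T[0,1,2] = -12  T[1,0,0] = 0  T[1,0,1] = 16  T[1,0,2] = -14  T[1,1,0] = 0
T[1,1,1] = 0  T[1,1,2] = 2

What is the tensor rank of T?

Lower bound: in the mode-3 unfolding of T (rows indexed by k, columns by (i,j)) the 3×3 minor on rows k ∈ {0, 1, 2}, columns (i,j) ∈ {(0,0), (0,1), (1,0)} is det [[-4, -4, 0], [4, 12, 16], [-4, -12, -14]] = -64 ≠ 0, so that unfolding has rank ≥ 3 and hence rank(T) ≥ 3 (CP rank is at least every unfolding rank, though it can be larger).
Upper bound: T is a sum of 3 rank-1 terms, T = [0, 1] ∘ [1, 1] ∘ [4, 0, 2] + [1, -2] ∘ [1, -1] ∘ [0, -4, 4] + [1, 1] ∘ [1, 1] ∘ [-4, 8, -8] (written with every a and b primitive with positive leading entry and the scale carried by c; CP decompositions are not unique, and this one is verified by expanding entrywise), so rank(T) ≤ 3.
These bounds meet, so rank(T) = 3.

3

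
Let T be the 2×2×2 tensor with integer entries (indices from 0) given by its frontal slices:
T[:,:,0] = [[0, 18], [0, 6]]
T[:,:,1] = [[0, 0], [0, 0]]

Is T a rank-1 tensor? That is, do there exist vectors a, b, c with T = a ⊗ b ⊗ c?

If T = a ⊗ b ⊗ c then every fibre of T is a multiple of the corresponding factor, so read the factors off the fibres through the nonzero entry T[0,1,0] = 18.
The mode-1 fibre T[:,1,0] = [18, 6] gives a = [3, 1] (primitive direction); the mode-2 fibre T[0,:,0] = [0, 18] gives b = [0, 1]; then c[k] = T[0,1,k] / (a[0]·b[1]) = [18, 0] / 3 = [6, 0].
Expanding [3, 1] ⊗ [0, 1] ⊗ [6, 0] reproduces all 8 entries of T, so T = [3, 1] ⊗ [0, 1] ⊗ [6, 0] and rank(T) ≤ 1.
Equivalently every frontal slice T[:,:,k] is c[k] times the rank-1 matrix [3, 1] ⊗ [0, 1]. So T has rank 1 (it is nonzero).

Yes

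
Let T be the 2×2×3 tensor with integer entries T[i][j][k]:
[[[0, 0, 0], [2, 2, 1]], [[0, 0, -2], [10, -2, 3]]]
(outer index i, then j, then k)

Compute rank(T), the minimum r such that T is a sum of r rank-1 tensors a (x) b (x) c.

3

Lower bound: the mode-3 unfolding of T (rows indexed by k, columns by (i,j) = (0,0), (0,1), (1,0), (1,1)) is [[0, 2, 0, 10], [0, 2, 0, -2], [0, 1, -2, 3]].
There the 3×3 minor on rows k ∈ {0, 1, 2}, columns (i,j) ∈ {(0,1), (1,0), (1,1)} is det [[2, 0, 10], [2, 0, -2], [1, -2, 3]] = -48 ≠ 0, so this unfolding has rank ≥ 3; CP rank is at least every unfolding rank, so rank(T) ≥ 3. (Flattening ranks never certify an upper bound on CP rank; for that we must actually write T with 3 rank-1 terms.)
Upper bound: T is a sum of 3 rank-1 terms, T = (0, 1) (x) (1, 1) (x) (4, -4, 0) + (0, 1) (x) (2, -1) (x) (-2, 2, -1) + (1, 2) (x) (0, 1) (x) (2, 2, 1) (one valid choice — decompositions are not unique — normalised so each a, b is primitive with positive first nonzero entry; check it by expanding all entries), so rank(T) ≤ 3.
These bounds meet, so rank(T) = 3.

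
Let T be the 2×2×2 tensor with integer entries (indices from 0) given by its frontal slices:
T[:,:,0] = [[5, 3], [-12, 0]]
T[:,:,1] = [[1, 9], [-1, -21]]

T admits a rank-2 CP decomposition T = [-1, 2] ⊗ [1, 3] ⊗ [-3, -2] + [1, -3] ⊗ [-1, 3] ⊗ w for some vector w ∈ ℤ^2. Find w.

Subtract the known terms from T to get the rank-1 residual R = [1, -3] ⊗ [-1, 3] ⊗ w, so R[i,j,k] = a[i]·b[j]·w[k]. Pick indices with nonzero a[0]·b[0] = (1)·(-1) = -1. Only the fibre through (0,0,·) is needed: R[0,0,:] = T[0,0,:] − Σₗ aₗ[0]bₗ[0]cₗ = [5, 1] − (-1)·(1)·[-3, -2] = [2, -1]. Then w[k] = R[0,0,k] / -1 for each k, giving w = [2, -1] / -1 = [-2, 1].

w = [-2, 1]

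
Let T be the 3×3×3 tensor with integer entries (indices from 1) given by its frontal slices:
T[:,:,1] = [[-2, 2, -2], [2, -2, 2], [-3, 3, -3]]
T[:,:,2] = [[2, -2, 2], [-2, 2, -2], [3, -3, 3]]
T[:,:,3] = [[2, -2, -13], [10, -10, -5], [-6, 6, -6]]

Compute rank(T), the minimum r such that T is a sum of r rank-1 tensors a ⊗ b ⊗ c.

2

Lower bound: the mode-1 unfolding of T (rows indexed by i, columns by (j,k) = (1,1), (1,2), (1,3), (2,1), (2,2), (2,3), (3,1), (3,2), (3,3)) is [[-2, 2, 2, 2, -2, -2, -2, 2, -13], [2, -2, 10, -2, 2, -10, 2, -2, -5], [-3, 3, -6, 3, -3, 6, -3, 3, -6]].
There the 2×2 minor on rows i ∈ {1, 2}, columns (j,k) ∈ {(1,1), (1,3)} is det [[-2, 2], [2, 10]] = -24 ≠ 0, so this unfolding has rank ≥ 2; CP rank is at least every unfolding rank, so rank(T) ≥ 2. (Flattening ranks never certify an upper bound on CP rank; for that we must actually write T with 2 rank-1 terms.)
Upper bound — finding two terms. Write S_k = T[:,:,k] for the frontal slices: S₁ = [[-2, 2, -2], [2, -2, 2], [-3, 3, -3]], S₂ = [[2, -2, 2], [-2, 2, -2], [3, -3, 3]], S₃ = [[2, -2, -13], [10, -10, -5], [-6, 6, -6]].
If T = a₁ ⊗ b₁ ⊗ c₁ + a₂ ⊗ b₂ ⊗ c₂ then each S_k = c₁[k]·a₁b₁ᵀ + c₂[k]·a₂b₂ᵀ. S₁ and S₃ are linearly independent, so a₁b₁ᵀ and a₂b₂ᵀ must span the same plane of matrices: they are the rank-1 matrices of the form x·S₁ + y·S₃.
The 2×2 minor of x·S₁ + y·S₃ on rows {1,2}, columns {1,3} is 60·xy + 120·y² = 60·(x + 2·y)(y), vanishing at (x:y) = (2:-1) and (1:0).
M₁ = 2·S₁ − S₃ = [[-6, 6, 9], [-6, 6, 9], [0, 0, 0]] = (-3)·[1, 1, 0][2, -2, -3]ᵀ and M₂ = S₁ = [[-2, 2, -2], [2, -2, 2], [-3, 3, -3]] = −[2, -2, 3][1, -1, 1]ᵀ, so take a₁ = [1, 1, 0], b₁ = [2, -2, -3], a₂ = [2, -2, 3], b₂ = [1, -1, 1].
Each slice is an integer combination of E₁ = a₁b₁ᵀ and E₂ = a₂b₂ᵀ: S₁ = −E₂, S₂ = E₂, S₃ = 3·E₁ − 2·E₂; reading off coefficients, c₁ = [0, 0, 3] and c₂ = [-1, 1, -2].
Hence T = [1, 1, 0] ⊗ [2, -2, -3] ⊗ [0, 0, 3] + [2, -2, 3] ⊗ [1, -1, 1] ⊗ [-1, 1, -2], so rank(T) ≤ 2.
These bounds meet, so rank(T) = 2.
Check entry T[1,3,3] = -13: (1)·(-3)·(3) + (2)·(1)·(-2) = -13.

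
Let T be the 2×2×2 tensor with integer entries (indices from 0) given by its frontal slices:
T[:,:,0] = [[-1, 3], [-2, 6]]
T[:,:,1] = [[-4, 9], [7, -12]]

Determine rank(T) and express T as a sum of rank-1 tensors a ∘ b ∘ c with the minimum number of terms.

Lower bound: in the mode-3 unfolding of T (rows indexed by k, columns by (i,j)) the 2×2 minor on rows k ∈ {0, 1}, columns (i,j) ∈ {(0,0), (0,1)} is det [[-1, 3], [-4, 9]] = 3 ≠ 0, so that unfolding has rank ≥ 2 and hence rank(T) ≥ 2 (CP rank is at least every unfolding rank, though it can be larger).
Upper bound: with S_k = T[:,:,k], the two rank-1 terms a₁b₁ᵀ, a₂b₂ᵀ are the rank-1 members of the pencil x·S₀ + y·S₁.
det(x·S₀ + y·S₁) is −15·xy − 15·y² = (-15)·(y)(x + y), vanishing at (x:y) = (1:0) and (1:-1).
M₁ = S₀ = [[-1, 3], [-2, 6]] = −(1, 2)(1, -3)ᵀ and M₂ = S₀ − S₁ = [[3, -6], [-9, 18]] = 3·(1, -3)(1, -2)ᵀ, so take a₁ = (1, 2), b₁ = (1, -3), a₂ = (1, -3), b₂ = (1, -2).
Each slice is an integer combination of E₁ = a₁b₁ᵀ and E₂ = a₂b₂ᵀ: S₀ = −E₁, S₁ = −E₁ − 3·E₂; reading off coefficients, c₁ = (-1, -1) and c₂ = (0, -3).
Hence T = (1, 2) ∘ (1, -3) ∘ (-1, -1) + (1, -3) ∘ (1, -2) ∘ (0, -3), so rank(T) ≤ 2.
These bounds meet, so rank(T) = 2.

rank(T) = 2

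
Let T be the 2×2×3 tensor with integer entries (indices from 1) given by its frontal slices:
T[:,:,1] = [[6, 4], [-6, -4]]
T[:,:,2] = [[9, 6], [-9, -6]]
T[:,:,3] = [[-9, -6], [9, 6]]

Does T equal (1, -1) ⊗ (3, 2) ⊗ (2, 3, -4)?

Reconstruct entry (1,1,3) from the claimed factors: Σₗ aₗ[1]bₗ[1]cₗ[3] = (1)·(3)·(-4) = -12, but T[1,1,3] = -9. The claim is false.

No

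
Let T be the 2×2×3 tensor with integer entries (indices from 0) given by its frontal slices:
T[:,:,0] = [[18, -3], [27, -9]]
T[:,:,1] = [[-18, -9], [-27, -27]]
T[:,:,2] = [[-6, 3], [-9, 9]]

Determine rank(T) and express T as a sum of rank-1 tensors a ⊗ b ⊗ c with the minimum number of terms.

rank(T) = 2

Lower bound: the mode-1 unfolding of T (rows indexed by i, columns by (j,k) = (0,0), (0,1), (0,2), (1,0), (1,1), (1,2)) is [[18, -18, -6, -3, -9, 3], [27, -27, -9, -9, -27, 9]].
There the 2×2 minor on rows i ∈ {0, 1}, columns (j,k) ∈ {(0,0), (1,0)} is det [[18, -3], [27, -9]] = -81 ≠ 0, so this unfolding has rank ≥ 2; CP rank is at least every unfolding rank, so rank(T) ≥ 2. (This is only a lower bound: in general the CP rank may exceed every unfolding rank, so we still need to exhibit 2 rank-1 terms summing to T.)
Upper bound — finding two terms. Write S_k = T[:,:,k] for the frontal slices: S₀ = [[18, -3], [27, -9]], S₁ = [[-18, -9], [-27, -27]], S₂ = [[-6, 3], [-9, 9]].
If T = a₁ ⊗ b₁ ⊗ c₁ + a₂ ⊗ b₂ ⊗ c₂ then each S_k = c₁[k]·a₁b₁ᵀ + c₂[k]·a₂b₂ᵀ. S₀ and S₁ are linearly independent, so a₁b₁ᵀ and a₂b₂ᵀ must span the same plane of matrices: they are the rank-1 matrices of the form x·S₀ + y·S₁.
det(x·S₀ + y·S₁) is −81·x² − 162·xy + 243·y² = (-81)·(x + 3·y)(x − y), vanishing at (x:y) = (3:-1) and (1:1).
M₁ = 3·S₀ − S₁ = [[72, 0], [108, 0]] = 36·[2, 3][1, 0]ᵀ and M₂ = S₀ + S₁ = [[0, -12], [0, -36]] = (-12)·[1, 3][0, 1]ᵀ, so take a₁ = [2, 3], b₁ = [1, 0], a₂ = [1, 3], b₂ = [0, 1].
Each slice is an integer combination of E₁ = a₁b₁ᵀ and E₂ = a₂b₂ᵀ: S₀ = 9·E₁ − 3·E₂, S₁ = −9·E₁ − 9·E₂, S₂ = −3·E₁ + 3·E₂; reading off coefficients, c₁ = [9, -9, -3] and c₂ = [-3, -9, 3].
Hence T = [2, 3] ⊗ [1, 0] ⊗ [9, -9, -3] + [1, 3] ⊗ [0, 1] ⊗ [-3, -9, 3], so rank(T) ≤ 2.
These bounds meet, so rank(T) = 2.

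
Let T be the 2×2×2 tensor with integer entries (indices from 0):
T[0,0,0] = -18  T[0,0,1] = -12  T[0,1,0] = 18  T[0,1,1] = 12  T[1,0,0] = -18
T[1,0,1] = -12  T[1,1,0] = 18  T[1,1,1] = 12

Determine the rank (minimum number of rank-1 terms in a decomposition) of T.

Lower bound: T ≠ 0 (e.g. T[0,0,0] = -18), so rank(T) ≥ 1.
Upper bound: the mode-1 fibre T[:,0,0] = [-18, -18] gives a = (1, 1) (primitive direction); the mode-2 fibre T[0,:,0] = [-18, 18] gives b = (1, -1); then c[k] = T[0,0,k] / (a[0]·b[0]) = [-18, -12] / 1 = (-18, -12).
Expanding (1, 1) (x) (1, -1) (x) (-18, -12) reproduces all 8 entries of T, so T = (1, 1) (x) (1, -1) (x) (-18, -12) and rank(T) ≤ 1.
These bounds meet, so rank(T) = 1.

1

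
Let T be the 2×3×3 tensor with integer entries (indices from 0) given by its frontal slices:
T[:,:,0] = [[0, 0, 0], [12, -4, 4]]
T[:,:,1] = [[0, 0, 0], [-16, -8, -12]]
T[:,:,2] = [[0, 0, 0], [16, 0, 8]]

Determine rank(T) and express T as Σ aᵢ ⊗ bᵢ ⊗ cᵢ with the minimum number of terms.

rank(T) = 2

Lower bound: the mode-2 unfolding of T (rows indexed by j, columns by (i,k) = (0,0), (0,1), (0,2), (1,0), (1,1), (1,2)) is [[0, 0, 0, 12, -16, 16], [0, 0, 0, -4, -8, 0], [0, 0, 0, 4, -12, 8]].
There the 2×2 minor on rows j ∈ {0, 1}, columns (i,k) ∈ {(1,0), (1,1)} is det [[12, -16], [-4, -8]] = -160 ≠ 0, so this unfolding has rank ≥ 2; CP rank is at least every unfolding rank, so rank(T) ≥ 2. (Flattening ranks never certify an upper bound on CP rank; for that we must actually write T with 2 rank-1 terms.)
Upper bound — finding two terms. Every mode-1 slice of T is a multiple of one matrix: T[i,:,:] = a[i]·M with a = [0, 1] and M = [[12, -16, 16], [-4, -8, 0], [4, -12, 8]] (rows indexed by j, columns by k). So it suffices to write M as a sum of two rank-1 matrices.
The rows of M satisfy (row 0) = −(row 1) + 2·(row 2), so splitting by rows, M = [-1, 1, 0][-4, -8, 0]ᵀ + [2, 0, 1][4, -12, 8]ᵀ.
Hence T = [0, 1] ⊗ [-1, 1, 0] ⊗ [-4, -8, 0] + [0, 1] ⊗ [2, 0, 1] ⊗ [4, -12, 8], so rank(T) ≤ 2.
These bounds meet, so rank(T) = 2.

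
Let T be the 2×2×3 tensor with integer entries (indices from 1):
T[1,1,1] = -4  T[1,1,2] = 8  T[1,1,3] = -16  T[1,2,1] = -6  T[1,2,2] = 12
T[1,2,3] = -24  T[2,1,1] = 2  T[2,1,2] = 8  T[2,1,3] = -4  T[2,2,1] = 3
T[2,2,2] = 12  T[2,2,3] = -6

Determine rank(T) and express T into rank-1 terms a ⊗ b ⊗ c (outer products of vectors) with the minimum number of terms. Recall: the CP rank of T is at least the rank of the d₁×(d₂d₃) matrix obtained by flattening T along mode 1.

Lower bound: the mode-3 unfolding of T (rows indexed by k, columns by (i,j) = (1,1), (1,2), (2,1), (2,2)) is [[-4, -6, 2, 3], [8, 12, 8, 12], [-16, -24, -4, -6]].
There the 2×2 minor on rows k ∈ {1, 2}, columns (i,j) ∈ {(1,1), (2,1)} is det [[-4, 2], [8, 8]] = -48 ≠ 0, so this unfolding has rank ≥ 2; CP rank is at least every unfolding rank, so rank(T) ≥ 2. (Unfolding ranks only ever bound the CP rank from below — rank(T) can be strictly larger than all of them — so the matching upper bound has to come from an explicit 2-term decomposition.)
Upper bound — finding two terms. Every mode-2 slice of T is a multiple of one matrix: T[:,j,:] = b[j]·M with b = [2, 3] and M = [[-2, 4, -8], [1, 4, -2]] (rows indexed by i, columns by k). So it suffices to write M as a sum of two rank-1 matrices.
Splitting M by its rows (i = 1, 2), M = [1, 0][-2, 4, -8]ᵀ + [0, 1][1, 4, -2]ᵀ.
Hence T = [1, 0] ⊗ [2, 3] ⊗ [-2, 4, -8] + [0, 1] ⊗ [2, 3] ⊗ [1, 4, -2], so rank(T) ≤ 2.
These bounds meet, so rank(T) = 2.

rank(T) = 2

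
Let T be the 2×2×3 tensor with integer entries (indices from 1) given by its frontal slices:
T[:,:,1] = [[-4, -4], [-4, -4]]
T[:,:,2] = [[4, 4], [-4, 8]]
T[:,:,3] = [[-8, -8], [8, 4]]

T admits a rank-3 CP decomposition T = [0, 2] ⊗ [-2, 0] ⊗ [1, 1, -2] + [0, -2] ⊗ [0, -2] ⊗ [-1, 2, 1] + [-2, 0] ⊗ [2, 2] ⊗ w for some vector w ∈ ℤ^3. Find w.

w = [1, -1, 2]

Subtract the known terms from T to get the rank-1 residual R = [-2, 0] ⊗ [2, 2] ⊗ w, so R[i,j,k] = a[i]·b[j]·w[k]. Pick indices with nonzero a[1]·b[1] = (-2)·(2) = -4. Only the fibre through (1,1,·) is needed: R[1,1,:] = T[1,1,:] − Σₗ aₗ[1]bₗ[1]cₗ = [-4, 4, -8] − (0)·(-2)·[1, 1, -2] − (0)·(0)·[-1, 2, 1] = [-4, 4, -8]. Then w[k] = R[1,1,k] / -4 for each k, giving w = [-4, 4, -8] / -4 = [1, -1, 2].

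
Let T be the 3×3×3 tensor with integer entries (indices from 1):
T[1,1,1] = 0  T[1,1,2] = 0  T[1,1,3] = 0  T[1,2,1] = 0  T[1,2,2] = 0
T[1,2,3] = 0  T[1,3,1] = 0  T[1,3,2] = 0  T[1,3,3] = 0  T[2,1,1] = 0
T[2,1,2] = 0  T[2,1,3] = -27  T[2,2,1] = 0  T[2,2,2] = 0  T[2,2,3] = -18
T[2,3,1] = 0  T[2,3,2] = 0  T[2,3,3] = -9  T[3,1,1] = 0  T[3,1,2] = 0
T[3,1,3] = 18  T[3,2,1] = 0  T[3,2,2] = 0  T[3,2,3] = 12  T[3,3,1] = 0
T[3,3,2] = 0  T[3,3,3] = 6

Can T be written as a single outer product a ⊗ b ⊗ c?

If T = a ⊗ b ⊗ c then every fibre of T is a multiple of the corresponding factor, so read the factors off the fibres through the nonzero entry T[2,1,3] = -27.
The mode-1 fibre T[:,1,3] = [0, -27, 18] gives a = [0, 3, -2] (primitive direction); the mode-2 fibre T[2,:,3] = [-27, -18, -9] gives b = [3, 2, 1]; then c[k] = T[2,1,k] / (a[2]·b[1]) = [0, 0, -27] / 9 = [0, 0, -3].
Expanding [0, 3, -2] ⊗ [3, 2, 1] ⊗ [0, 0, -3] reproduces all 27 entries of T, so T = [0, 3, -2] ⊗ [3, 2, 1] ⊗ [0, 0, -3] and rank(T) ≤ 1.
Equivalently every frontal slice T[:,:,k] is c[k] times the rank-1 matrix [0, 3, -2] ⊗ [3, 2, 1]. So T has rank 1 (it is nonzero).

Yes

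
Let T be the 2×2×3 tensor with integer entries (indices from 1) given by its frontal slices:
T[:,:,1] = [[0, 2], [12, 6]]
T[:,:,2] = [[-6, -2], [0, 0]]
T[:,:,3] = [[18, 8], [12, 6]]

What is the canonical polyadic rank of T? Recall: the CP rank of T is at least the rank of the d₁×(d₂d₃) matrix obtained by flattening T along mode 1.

2

Lower bound: the mode-2 unfolding of T (rows indexed by j, columns by (i,k) = (1,1), (1,2), (1,3), (2,1), (2,2), (2,3)) is [[0, -6, 18, 12, 0, 12], [2, -2, 8, 6, 0, 6]].
There the 2×2 minor on rows j ∈ {1, 2}, columns (i,k) ∈ {(1,1), (1,2)} is det [[0, -6], [2, -2]] = 12 ≠ 0, so this unfolding has rank ≥ 2; CP rank is at least every unfolding rank, so rank(T) ≥ 2. (This is only a lower bound: in general the CP rank may exceed every unfolding rank, so we still need to exhibit 2 rank-1 terms summing to T.)
Upper bound — finding two terms. Write S_k = T[:,:,k] for the frontal slices: S₁ = [[0, 2], [12, 6]], S₂ = [[-6, -2], [0, 0]], S₃ = [[18, 8], [12, 6]].
If T = a₁ ⊗ b₁ ⊗ c₁ + a₂ ⊗ b₂ ⊗ c₂ then each S_k = c₁[k]·a₁b₁ᵀ + c₂[k]·a₂b₂ᵀ. S₁ and S₂ are linearly independent, so a₁b₁ᵀ and a₂b₂ᵀ must span the same plane of matrices: they are the rank-1 matrices of the form x·S₁ + y·S₂.
det(x·S₁ + y·S₂) is −24·x² − 12·xy = (-12)·(2·x + y)(x), vanishing at (x:y) = (1:-2) and (0:1).
M₁ = S₁ − 2·S₂ = [[12, 6], [12, 6]] = 6·[1, 1][2, 1]ᵀ and M₂ = S₂ = [[-6, -2], [0, 0]] = (-2)·[1, 0][3, 1]ᵀ, so take a₁ = [1, 1], b₁ = [2, 1], a₂ = [1, 0], b₂ = [3, 1].
Each slice is an integer combination of E₁ = a₁b₁ᵀ and E₂ = a₂b₂ᵀ: S₁ = 6·E₁ − 4·E₂, S₂ = −2·E₂, S₃ = 6·E₁ + 2·E₂; reading off coefficients, c₁ = [6, 0, 6] and c₂ = [-4, -2, 2].
Hence T = [1, 1] ⊗ [2, 1] ⊗ [6, 0, 6] + [1, 0] ⊗ [3, 1] ⊗ [-4, -2, 2], so rank(T) ≤ 2.
These bounds meet, so rank(T) = 2.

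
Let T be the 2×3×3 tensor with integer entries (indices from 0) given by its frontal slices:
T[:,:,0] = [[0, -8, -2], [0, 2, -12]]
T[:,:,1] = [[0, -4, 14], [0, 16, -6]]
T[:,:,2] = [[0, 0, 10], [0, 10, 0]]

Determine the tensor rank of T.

2

Lower bound: in the mode-3 unfolding of T (rows indexed by k, columns by (i,j)) the 2×2 minor on rows k ∈ {0, 1}, columns (i,j) ∈ {(0,1), (0,2)} is det [[-8, -2], [-4, 14]] = -120 ≠ 0, so that unfolding has rank ≥ 2 and hence rank(T) ≥ 2 (CP rank is at least every unfolding rank, though it can be larger).
Upper bound: with S_k = T[:,:,k], the two rank-1 terms a₁b₁ᵀ, a₂b₂ᵀ are the rank-1 members of the pencil x·S₀ + y·S₁.
The 2×2 minor of x·S₀ + y·S₁ on rows {0,1}, columns {1,2} is 100·x² + 100·xy − 200·y² = 100·(x + 2·y)(x − y), vanishing at (x:y) = (2:-1) and (1:1).
M₁ = 2·S₀ − S₁ = [[0, -12, -18], [0, -12, -18]] = (-6)·[1, 1][0, 2, 3]ᵀ and M₂ = S₀ + S₁ = [[0, -12, 12], [0, 18, -18]] = (-6)·[2, -3][0, 1, -1]ᵀ, so take a₁ = [1, 1], b₁ = [0, 2, 3], a₂ = [2, -3], b₂ = [0, 1, -1].
Each slice is an integer combination of E₁ = a₁b₁ᵀ and E₂ = a₂b₂ᵀ: S₀ = −2·E₁ − 2·E₂, S₁ = 2·E₁ − 4·E₂, S₂ = 2·E₁ − 2·E₂; reading off coefficients, c₁ = [-2, 2, 2] and c₂ = [-2, -4, -2].
Hence T = [1, 1] ⊗ [0, 2, 3] ⊗ [-2, 2, 2] + [2, -3] ⊗ [0, 1, -1] ⊗ [-2, -4, -2], so rank(T) ≤ 2.
These bounds meet, so rank(T) = 2.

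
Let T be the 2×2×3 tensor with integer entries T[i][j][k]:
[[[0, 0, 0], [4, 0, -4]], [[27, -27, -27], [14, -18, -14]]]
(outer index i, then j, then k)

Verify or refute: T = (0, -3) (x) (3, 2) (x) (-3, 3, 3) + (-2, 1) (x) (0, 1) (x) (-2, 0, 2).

Reconstruct entry (1,1,0) from the claimed factors: Σₗ aₗ[1]bₗ[1]cₗ[0] = (-3)·(2)·(-3) + (1)·(1)·(-2) = 16, but T[1,1,0] = 14. The claim is false.

No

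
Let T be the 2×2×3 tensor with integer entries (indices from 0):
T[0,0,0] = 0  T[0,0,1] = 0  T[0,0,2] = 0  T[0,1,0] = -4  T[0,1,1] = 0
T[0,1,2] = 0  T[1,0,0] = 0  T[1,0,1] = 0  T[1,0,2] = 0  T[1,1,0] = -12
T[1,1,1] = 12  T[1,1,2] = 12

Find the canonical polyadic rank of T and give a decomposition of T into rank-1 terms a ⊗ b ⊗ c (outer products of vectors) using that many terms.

Lower bound: the mode-3 unfolding of T (rows indexed by k, columns by (i,j) = (0,0), (0,1), (1,0), (1,1)) is [[0, -4, 0, -12], [0, 0, 0, 12], [0, 0, 0, 12]].
There the 2×2 minor on rows k ∈ {0, 1}, columns (i,j) ∈ {(0,1), (1,1)} is det [[-4, -12], [0, 12]] = -48 ≠ 0, so this unfolding has rank ≥ 2; CP rank is at least every unfolding rank, so rank(T) ≥ 2. (Flattening ranks never certify an upper bound on CP rank; for that we must actually write T with 2 rank-1 terms.)
Upper bound — finding two terms. Every mode-2 slice of T is a multiple of one matrix: T[:,j,:] = b[j]·M with b = [0, 1] and M = [[-4, 0, 0], [-12, 12, 12]] (rows indexed by i, columns by k). So it suffices to write M as a sum of two rank-1 matrices.
Splitting M by its rows (i = 0, 1), M = [1, 0][-4, 0, 0]ᵀ + [0, 1][-12, 12, 12]ᵀ.
Hence T = [1, 0] ⊗ [0, 1] ⊗ [-4, 0, 0] + [0, 1] ⊗ [0, 1] ⊗ [-12, 12, 12], so rank(T) ≤ 2.
These bounds meet, so rank(T) = 2.

rank(T) = 2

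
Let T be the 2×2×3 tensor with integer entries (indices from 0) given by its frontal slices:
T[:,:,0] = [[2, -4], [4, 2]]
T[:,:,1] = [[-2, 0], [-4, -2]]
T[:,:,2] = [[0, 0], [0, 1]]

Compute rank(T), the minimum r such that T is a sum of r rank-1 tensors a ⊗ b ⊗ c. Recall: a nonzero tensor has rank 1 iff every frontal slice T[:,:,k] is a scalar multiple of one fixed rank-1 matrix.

Lower bound: the mode-3 unfolding of T (rows indexed by k, columns by (i,j) = (0,0), (0,1), (1,0), (1,1)) is [[2, -4, 4, 2], [-2, 0, -4, -2], [0, 0, 0, 1]].
There the 3×3 minor on rows k ∈ {0, 1, 2}, columns (i,j) ∈ {(0,0), (0,1), (1,1)} is det [[2, -4, 2], [-2, 0, -2], [0, 0, 1]] = -8 ≠ 0, so this unfolding has rank ≥ 3; CP rank is at least every unfolding rank, so rank(T) ≥ 3. (This is only a lower bound: in general the CP rank may exceed every unfolding rank, so we still need to exhibit 3 rank-1 terms summing to T.)
Upper bound: T is a sum of 3 rank-1 terms, T = (1, 0) ⊗ (0, 1) ⊗ (0, -4, 2) + (1, 2) ⊗ (1, 0) ⊗ (2, -2, 0) + (2, -1) ⊗ (0, 1) ⊗ (-2, 2, -1) (written with every a and b primitive with positive leading entry and the scale carried by c; CP decompositions are not unique, and this one is verified by expanding entrywise), so rank(T) ≤ 3.
These bounds meet, so rank(T) = 3.

3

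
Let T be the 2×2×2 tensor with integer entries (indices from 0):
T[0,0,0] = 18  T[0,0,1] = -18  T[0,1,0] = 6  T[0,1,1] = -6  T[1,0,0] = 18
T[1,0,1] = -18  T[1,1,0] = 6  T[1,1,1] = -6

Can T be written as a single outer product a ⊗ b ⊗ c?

If T = a ⊗ b ⊗ c then every fibre of T is a multiple of the corresponding factor, so read the factors off the fibres through the nonzero entry T[0,0,0] = 18.
The mode-1 fibre T[:,0,0] = [18, 18] gives a = (1, 1) (primitive direction); the mode-2 fibre T[0,:,0] = [18, 6] gives b = (3, 1); then c[k] = T[0,0,k] / (a[0]·b[0]) = [18, -18] / 3 = (6, -6).
Expanding (1, 1) ⊗ (3, 1) ⊗ (6, -6) reproduces all 8 entries of T, so T = (1, 1) ⊗ (3, 1) ⊗ (6, -6) and rank(T) ≤ 1.
Equivalently every frontal slice T[:,:,k] is c[k] times the rank-1 matrix (1, 1) ⊗ (3, 1). So T has rank 1 (it is nonzero).

Yes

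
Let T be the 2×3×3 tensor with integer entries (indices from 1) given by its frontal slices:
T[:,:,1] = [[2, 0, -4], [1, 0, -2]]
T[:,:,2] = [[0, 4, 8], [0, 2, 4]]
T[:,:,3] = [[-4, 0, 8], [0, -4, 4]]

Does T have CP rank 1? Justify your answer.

The mode-2 unfolding of T (rows indexed by j, columns by (i,k) = (1,1), (1,2), (1,3), (2,1), (2,2), (2,3)) is [[2, 0, -4, 1, 0, 0], [0, 4, 0, 0, 2, -4], [-4, 8, 8, -2, 4, 4]].
There the 3×3 minor on rows j ∈ {1, 2, 3}, columns (i,k) ∈ {(1,1), (1,2), (2,3)} is det [[2, 0, 0], [0, 4, -4], [-4, 8, 4]] = 96 ≠ 0, so this unfolding has rank ≥ 3; CP rank is at least every unfolding rank, so rank(T) ≥ 3.
In particular rank(T) ≥ 3 > 1, so T is not rank-1.

No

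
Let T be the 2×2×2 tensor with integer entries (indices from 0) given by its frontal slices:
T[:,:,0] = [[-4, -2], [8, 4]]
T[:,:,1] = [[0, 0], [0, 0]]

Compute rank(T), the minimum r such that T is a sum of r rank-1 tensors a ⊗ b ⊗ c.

Lower bound: T ≠ 0 (e.g. T[0,0,0] = -4), so rank(T) ≥ 1.
Upper bound: if T = a ⊗ b ⊗ c then every fibre of T is a multiple of the corresponding factor, so read the factors off the fibres through the nonzero entry T[0,0,0] = -4.
The mode-1 fibre T[:,0,0] = [-4, 8] gives a = [1, -2] (primitive direction); the mode-2 fibre T[0,:,0] = [-4, -2] gives b = [2, 1]; then c[k] = T[0,0,k] / (a[0]·b[0]) = [-4, 0] / 2 = [-2, 0].
Expanding [1, -2] ⊗ [2, 1] ⊗ [-2, 0] reproduces all 8 entries of T, so T = [1, -2] ⊗ [2, 1] ⊗ [-2, 0] and rank(T) ≤ 1.
These bounds meet, so rank(T) = 1.

1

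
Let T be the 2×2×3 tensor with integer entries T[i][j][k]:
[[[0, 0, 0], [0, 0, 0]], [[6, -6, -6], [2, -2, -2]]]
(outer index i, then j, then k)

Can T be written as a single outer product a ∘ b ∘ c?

If T = a ∘ b ∘ c then every fibre of T is a multiple of the corresponding factor, so read the factors off the fibres through the nonzero entry T[1,0,0] = 6.
The mode-1 fibre T[:,0,0] = [0, 6] gives a = [0, 1] (primitive direction); the mode-2 fibre T[1,:,0] = [6, 2] gives b = [3, 1]; then c[k] = T[1,0,k] / (a[1]·b[0]) = [6, -6, -6] / 3 = [2, -2, -2].
Expanding [0, 1] ∘ [3, 1] ∘ [2, -2, -2] reproduces all 12 entries of T, so T = [0, 1] ∘ [3, 1] ∘ [2, -2, -2] and rank(T) ≤ 1.
Equivalently every frontal slice T[:,:,k] is c[k] times the rank-1 matrix [0, 1] ∘ [3, 1]. So T has rank 1 (it is nonzero).

Yes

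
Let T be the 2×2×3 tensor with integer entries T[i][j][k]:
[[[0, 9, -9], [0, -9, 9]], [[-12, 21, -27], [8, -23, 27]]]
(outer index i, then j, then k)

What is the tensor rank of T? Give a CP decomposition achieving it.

rank(T) = 2

Lower bound: the mode-1 unfolding of T (rows indexed by i, columns by (j,k) = (0,0), (0,1), (0,2), (1,0), (1,1), (1,2)) is [[0, 9, -9, 0, -9, 9], [-12, 21, -27, 8, -23, 27]].
There the 2×2 minor on rows i ∈ {0, 1}, columns (j,k) ∈ {(0,0), (0,1)} is det [[0, 9], [-12, 21]] = 108 ≠ 0, so this unfolding has rank ≥ 2; CP rank is at least every unfolding rank, so rank(T) ≥ 2. (Flattening ranks never certify an upper bound on CP rank; for that we must actually write T with 2 rank-1 terms.)
Upper bound — finding two terms. Write S_k = T[:,:,k] for the frontal slices: S₀ = [[0, 0], [-12, 8]], S₁ = [[9, -9], [21, -23]], S₂ = [[-9, 9], [-27, 27]].
If T = a₁ ⊗ b₁ ⊗ c₁ + a₂ ⊗ b₂ ⊗ c₂ then each S_k = c₁[k]·a₁b₁ᵀ + c₂[k]·a₂b₂ᵀ. S₀ and S₁ are linearly independent, so a₁b₁ᵀ and a₂b₂ᵀ must span the same plane of matrices: they are the rank-1 matrices of the form x·S₀ + y·S₁.
det(x·S₀ + y·S₁) is −36·xy − 18·y² = (-18)·(y)(2·x + y), vanishing at (x:y) = (1:0) and (1:-2).
M₁ = S₀ = [[0, 0], [-12, 8]] = (-4)·(0, 1)(3, -2)ᵀ and M₂ = S₀ − 2·S₁ = [[-18, 18], [-54, 54]] = (-18)·(1, 3)(1, -1)ᵀ, so take a₁ = (0, 1), b₁ = (3, -2), a₂ = (1, 3), b₂ = (1, -1).
Each slice is an integer combination of E₁ = a₁b₁ᵀ and E₂ = a₂b₂ᵀ: S₀ = −4·E₁, S₁ = −2·E₁ + 9·E₂, S₂ = −9·E₂; reading off coefficients, c₁ = (-4, -2, 0) and c₂ = (0, 9, -9).
Hence T = (0, 1) ⊗ (3, -2) ⊗ (-4, -2, 0) + (1, 3) ⊗ (1, -1) ⊗ (0, 9, -9), so rank(T) ≤ 2.
These bounds meet, so rank(T) = 2.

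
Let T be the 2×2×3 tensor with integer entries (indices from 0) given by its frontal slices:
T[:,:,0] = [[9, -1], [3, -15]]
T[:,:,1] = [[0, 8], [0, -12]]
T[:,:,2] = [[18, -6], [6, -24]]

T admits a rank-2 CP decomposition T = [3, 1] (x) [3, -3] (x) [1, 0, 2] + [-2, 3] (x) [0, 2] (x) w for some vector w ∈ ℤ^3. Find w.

w = [-2, -2, -3]

Subtract the known terms from T to get the rank-1 residual R = [-2, 3] (x) [0, 2] (x) w, so R[i,j,k] = a[i]·b[j]·w[k]. Pick indices with nonzero a[0]·b[1] = (-2)·(2) = -4. Only the fibre through (0,1,·) is needed: R[0,1,:] = T[0,1,:] − Σₗ aₗ[0]bₗ[1]cₗ = [-1, 8, -6] − (3)·(-3)·[1, 0, 2] = [8, 8, 12]. Then w[k] = R[0,1,k] / -4 for each k, giving w = [8, 8, 12] / -4 = [-2, -2, -3].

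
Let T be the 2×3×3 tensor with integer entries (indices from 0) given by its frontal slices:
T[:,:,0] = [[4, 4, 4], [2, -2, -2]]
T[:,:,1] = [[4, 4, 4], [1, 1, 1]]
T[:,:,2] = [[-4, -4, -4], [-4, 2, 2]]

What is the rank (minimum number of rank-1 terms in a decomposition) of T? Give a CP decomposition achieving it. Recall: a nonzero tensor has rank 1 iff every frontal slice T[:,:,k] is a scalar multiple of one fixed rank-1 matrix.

rank(T) = 3

Lower bound: the mode-3 unfolding of T (rows indexed by k, columns by (i,j) = (0,0), (0,1), (0,2), (1,0), (1,1), (1,2)) is [[4, 4, 4, 2, -2, -2], [4, 4, 4, 1, 1, 1], [-4, -4, -4, -4, 2, 2]].
There the 3×3 minor on rows k ∈ {0, 1, 2}, columns (i,j) ∈ {(0,0), (1,0), (1,1)} is det [[4, 2, -2], [4, 1, 1], [-4, -4, 2]] = 24 ≠ 0, so this unfolding has rank ≥ 3; CP rank is at least every unfolding rank, so rank(T) ≥ 3. (Unfolding ranks only ever bound the CP rank from below — rank(T) can be strictly larger than all of them — so the matching upper bound has to come from an explicit 3-term decomposition.)
Upper bound: T is a sum of 3 rank-1 terms, T = (0, 1) ⊗ (1, -1, -1) ⊗ (2, -1, -2) + (0, 1) ⊗ (1, 0, 0) ⊗ (0, 2, -2) + (1, 0) ⊗ (1, 1, 1) ⊗ (4, 4, -4) (written with every a and b primitive with positive leading entry and the scale carried by c; CP decompositions are not unique, and this one is verified by expanding entrywise), so rank(T) ≤ 3.
These bounds meet, so rank(T) = 3.
Check entry T[0,1,2] = -4: (0)·(-1)·(-2) + (0)·(0)·(-2) + (1)·(1)·(-4) = -4.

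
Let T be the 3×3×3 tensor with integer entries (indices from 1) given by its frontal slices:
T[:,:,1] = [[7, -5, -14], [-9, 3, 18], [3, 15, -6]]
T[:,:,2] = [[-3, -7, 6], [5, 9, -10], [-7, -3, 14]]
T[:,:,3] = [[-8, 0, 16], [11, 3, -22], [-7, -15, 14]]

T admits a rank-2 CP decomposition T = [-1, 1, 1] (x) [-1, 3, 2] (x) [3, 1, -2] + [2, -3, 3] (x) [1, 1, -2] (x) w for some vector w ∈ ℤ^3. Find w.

Subtract the known terms from T to get the rank-1 residual R = [2, -3, 3] (x) [1, 1, -2] (x) w, so R[i,j,k] = a[i]·b[j]·w[k]. Pick indices with nonzero a[1]·b[1] = (2)·(1) = 2. Only the fibre through (1,1,·) is needed: R[1,1,:] = T[1,1,:] − Σₗ aₗ[1]bₗ[1]cₗ = [7, -3, -8] − (-1)·(-1)·[3, 1, -2] = [4, -4, -6]. Then w[k] = R[1,1,k] / 2 for each k, giving w = [4, -4, -6] / 2 = [2, -2, -3].

w = [2, -2, -3]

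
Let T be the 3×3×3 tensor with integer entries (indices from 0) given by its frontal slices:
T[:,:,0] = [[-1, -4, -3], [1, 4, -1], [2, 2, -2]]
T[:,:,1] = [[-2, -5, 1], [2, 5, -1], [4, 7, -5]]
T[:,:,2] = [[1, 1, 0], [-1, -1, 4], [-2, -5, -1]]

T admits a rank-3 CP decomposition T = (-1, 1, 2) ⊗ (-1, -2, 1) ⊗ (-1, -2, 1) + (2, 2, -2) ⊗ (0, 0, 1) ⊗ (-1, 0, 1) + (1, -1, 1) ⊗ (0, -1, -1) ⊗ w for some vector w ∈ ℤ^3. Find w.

Subtract the known terms from T to get the rank-1 residual R = (1, -1, 1) ⊗ (0, -1, -1) ⊗ w, so R[i,j,k] = a[i]·b[j]·w[k]. Pick indices with nonzero a[0]·b[1] = (1)·(-1) = -1. Only the fibre through (0,1,·) is needed: R[0,1,:] = T[0,1,:] − Σₗ aₗ[0]bₗ[1]cₗ = [-4, -5, 1] − (-1)·(-2)·(-1, -2, 1) − (2)·(0)·(-1, 0, 1) = [-2, -1, -1]. Then w[k] = R[0,1,k] / -1 for each k, giving w = [-2, -1, -1] / -1 = (2, 1, 1).

w = (2, 1, 1)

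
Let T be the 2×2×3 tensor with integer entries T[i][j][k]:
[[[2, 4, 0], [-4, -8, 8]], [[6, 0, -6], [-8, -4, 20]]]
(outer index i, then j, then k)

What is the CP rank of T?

Lower bound: in the mode-3 unfolding of T (rows indexed by k, columns by (i,j)) the 3×3 minor on rows k ∈ {0, 1, 2}, columns (i,j) ∈ {(0,0), (0,1), (1,0)} is det [[2, -4, 6], [4, -8, 0], [0, 8, -6]] = 192 ≠ 0, so that unfolding has rank ≥ 3 and hence rank(T) ≥ 3 (CP rank is at least every unfolding rank, though it can be larger).
Upper bound: T is a sum of 3 rank-1 terms, T = [0, 1] ⊗ [1, -1] ⊗ [4, -4, -8] + [1, 1] ⊗ [1, -2] ⊗ [2, 4, -2] + [1, 2] ⊗ [1, 2] ⊗ [0, 0, 2] (one valid choice — decompositions are not unique — normalised so each a, b is primitive with positive first nonzero entry; check it by expanding all entries), so rank(T) ≤ 3.
These bounds meet, so rank(T) = 3.

3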